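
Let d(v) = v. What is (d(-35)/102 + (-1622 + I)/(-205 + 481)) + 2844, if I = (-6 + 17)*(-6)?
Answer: 2218957/782 ≈ 2837.5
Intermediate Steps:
I = -66 (I = 11*(-6) = -66)
(d(-35)/102 + (-1622 + I)/(-205 + 481)) + 2844 = (-35/102 + (-1622 - 66)/(-205 + 481)) + 2844 = (-35*1/102 - 1688/276) + 2844 = (-35/102 - 1688*1/276) + 2844 = (-35/102 - 422/69) + 2844 = -5051/782 + 2844 = 2218957/782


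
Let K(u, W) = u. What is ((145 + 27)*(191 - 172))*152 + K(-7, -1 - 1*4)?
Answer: 496729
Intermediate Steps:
((145 + 27)*(191 - 172))*152 + K(-7, -1 - 1*4) = ((145 + 27)*(191 - 172))*152 - 7 = (172*19)*152 - 7 = 3268*152 - 7 = 496736 - 7 = 496729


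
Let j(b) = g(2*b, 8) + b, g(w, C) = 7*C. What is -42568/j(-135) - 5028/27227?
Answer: 1158601724/2150933 ≈ 538.65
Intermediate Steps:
j(b) = 56 + b (j(b) = 7*8 + b = 56 + b)
-42568/j(-135) - 5028/27227 = -42568/(56 - 135) - 5028/27227 = -42568/(-79) - 5028*1/27227 = -42568*(-1/79) - 5028/27227 = 42568/79 - 5028/27227 = 1158601724/2150933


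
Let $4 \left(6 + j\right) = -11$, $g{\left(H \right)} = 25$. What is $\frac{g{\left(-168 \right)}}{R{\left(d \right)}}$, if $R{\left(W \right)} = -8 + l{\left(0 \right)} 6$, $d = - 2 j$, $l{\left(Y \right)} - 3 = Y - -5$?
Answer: $\frac{5}{8} \approx 0.625$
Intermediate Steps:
$j = - \frac{35}{4}$ ($j = -6 + \frac{1}{4} \left(-11\right) = -6 - \frac{11}{4} = - \frac{35}{4} \approx -8.75$)
$l{\left(Y \right)} = 8 + Y$ ($l{\left(Y \right)} = 3 + \left(Y - -5\right) = 3 + \left(Y + 5\right) = 3 + \left(5 + Y\right) = 8 + Y$)
$d = \frac{35}{2}$ ($d = \left(-2\right) \left(- \frac{35}{4}\right) = \frac{35}{2} \approx 17.5$)
$R{\left(W \right)} = 40$ ($R{\left(W \right)} = -8 + \left(8 + 0\right) 6 = -8 + 8 \cdot 6 = -8 + 48 = 40$)
$\frac{g{\left(-168 \right)}}{R{\left(d \right)}} = \frac{25}{40} = 25 \cdot \frac{1}{40} = \frac{5}{8}$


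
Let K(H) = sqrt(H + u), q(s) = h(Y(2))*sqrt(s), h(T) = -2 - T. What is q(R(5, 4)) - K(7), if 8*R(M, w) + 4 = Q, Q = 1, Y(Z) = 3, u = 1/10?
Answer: -sqrt(710)/10 - 5*I*sqrt(6)/4 ≈ -2.6646 - 3.0619*I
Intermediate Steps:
u = 1/10 ≈ 0.10000
R(M, w) = -3/8 (R(M, w) = -1/2 + (1/8)*1 = -1/2 + 1/8 = -3/8)
q(s) = -5*sqrt(s) (q(s) = (-2 - 1*3)*sqrt(s) = (-2 - 3)*sqrt(s) = -5*sqrt(s))
K(H) = sqrt(1/10 + H) (K(H) = sqrt(H + 1/10) = sqrt(1/10 + H))
q(R(5, 4)) - K(7) = -5*I*sqrt(6)/4 - sqrt(10 + 100*7)/10 = -5*I*sqrt(6)/4 - sqrt(10 + 700)/10 = -5*I*sqrt(6)/4 - sqrt(710)/10 = -sqrt(710)/10 - 5*I*sqrt(6)/4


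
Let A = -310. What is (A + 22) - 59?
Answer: -347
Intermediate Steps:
(A + 22) - 59 = (-310 + 22) - 59 = -288 - 59 = -347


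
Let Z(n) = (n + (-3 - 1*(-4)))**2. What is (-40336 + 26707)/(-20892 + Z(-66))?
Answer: 1947/2381 ≈ 0.81772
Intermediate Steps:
Z(n) = (1 + n)**2 (Z(n) = (n + (-3 + 4))**2 = (n + 1)**2 = (1 + n)**2)
(-40336 + 26707)/(-20892 + Z(-66)) = (-40336 + 26707)/(-20892 + (1 - 66)**2) = -13629/(-20892 + (-65)**2) = -13629/(-20892 + 4225) = -13629/(-16667) = -13629*(-1/16667) = 1947/2381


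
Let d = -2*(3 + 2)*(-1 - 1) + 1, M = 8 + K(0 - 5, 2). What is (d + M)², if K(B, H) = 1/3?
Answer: 7744/9 ≈ 860.44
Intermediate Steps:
K(B, H) = ⅓ (K(B, H) = 1*(⅓) = ⅓)
M = 25/3 (M = 8 + ⅓ = 25/3 ≈ 8.3333)
d = 21 (d = -10*(-2) + 1 = -2*(-10) + 1 = 20 + 1 = 21)
(d + M)² = (21 + 25/3)² = (88/3)² = 7744/9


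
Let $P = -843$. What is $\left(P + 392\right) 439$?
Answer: $-197989$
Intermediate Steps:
$\left(P + 392\right) 439 = \left(-843 + 392\right) 439 = \left(-451\right) 439 = -197989$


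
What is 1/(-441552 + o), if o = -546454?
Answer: -1/988006 ≈ -1.0121e-6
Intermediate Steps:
1/(-441552 + o) = 1/(-441552 - 546454) = 1/(-988006) = -1/988006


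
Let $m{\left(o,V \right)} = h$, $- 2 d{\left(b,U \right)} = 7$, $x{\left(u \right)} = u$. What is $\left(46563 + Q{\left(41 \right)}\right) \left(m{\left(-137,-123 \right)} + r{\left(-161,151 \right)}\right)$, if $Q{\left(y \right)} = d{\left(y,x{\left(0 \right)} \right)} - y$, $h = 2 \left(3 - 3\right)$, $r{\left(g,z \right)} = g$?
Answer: $- \frac{14978957}{2} \approx -7.4895 \cdot 10^{6}$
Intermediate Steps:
$h = 0$ ($h = 2 \cdot 0 = 0$)
$d{\left(b,U \right)} = - \frac{7}{2}$ ($d{\left(b,U \right)} = \left(- \frac{1}{2}\right) 7 = - \frac{7}{2}$)
$m{\left(o,V \right)} = 0$
$Q{\left(y \right)} = - \frac{7}{2} - y$
$\left(46563 + Q{\left(41 \right)}\right) \left(m{\left(-137,-123 \right)} + r{\left(-161,151 \right)}\right) = \left(46563 - \frac{89}{2}\right) \left(0 - 161\right) = \left(46563 - \frac{89}{2}\right) \left(-161\right) = \frac{93037}{2} \left(-161\right) = - \frac{14978957}{2}$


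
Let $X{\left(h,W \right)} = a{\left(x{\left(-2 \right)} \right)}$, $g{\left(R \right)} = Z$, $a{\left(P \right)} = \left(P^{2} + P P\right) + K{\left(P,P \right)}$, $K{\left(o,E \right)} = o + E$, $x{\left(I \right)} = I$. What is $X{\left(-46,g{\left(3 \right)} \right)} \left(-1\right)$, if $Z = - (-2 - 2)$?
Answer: $-4$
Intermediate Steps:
$K{\left(o,E \right)} = E + o$
$a{\left(P \right)} = 2 P + 2 P^{2}$ ($a{\left(P \right)} = \left(P^{2} + P P\right) + \left(P + P\right) = \left(P^{2} + P^{2}\right) + 2 P = 2 P^{2} + 2 P = 2 P + 2 P^{2}$)
$Z = 4$ ($Z = \left(-1\right) \left(-4\right) = 4$)
$g{\left(R \right)} = 4$
$X{\left(h,W \right)} = 4$ ($X{\left(h,W \right)} = 2 \left(-2\right) \left(1 - 2\right) = 2 \left(-2\right) \left(-1\right) = 4$)
$X{\left(-46,g{\left(3 \right)} \right)} \left(-1\right) = 4 \left(-1\right) = -4$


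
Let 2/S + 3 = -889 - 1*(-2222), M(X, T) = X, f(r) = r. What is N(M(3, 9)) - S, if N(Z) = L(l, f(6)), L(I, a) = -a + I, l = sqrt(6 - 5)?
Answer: -3326/665 ≈ -5.0015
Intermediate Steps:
l = 1 (l = sqrt(1) = 1)
L(I, a) = I - a
N(Z) = -5 (N(Z) = 1 - 1*6 = 1 - 6 = -5)
S = 1/665 (S = 2/(-3 + (-889 - 1*(-2222))) = 2/(-3 + (-889 + 2222)) = 2/(-3 + 1333) = 2/1330 = 2*(1/1330) = 1/665 ≈ 0.0015038)
N(M(3, 9)) - S = -5 - 1*1/665 = -5 - 1/665 = -3326/665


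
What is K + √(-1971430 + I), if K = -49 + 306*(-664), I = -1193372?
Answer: -203233 + I*√3164802 ≈ -2.0323e+5 + 1779.0*I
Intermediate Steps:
K = -203233 (K = -49 - 203184 = -203233)
K + √(-1971430 + I) = -203233 + √(-1971430 - 1193372) = -203233 + √(-3164802) = -203233 + I*√3164802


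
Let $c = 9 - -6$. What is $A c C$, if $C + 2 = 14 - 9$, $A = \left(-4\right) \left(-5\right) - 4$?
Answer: $720$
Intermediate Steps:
$A = 16$ ($A = 20 - 4 = 16$)
$c = 15$ ($c = 9 + 6 = 15$)
$C = 3$ ($C = -2 + \left(14 - 9\right) = -2 + 5 = 3$)
$A c C = 16 \cdot 15 \cdot 3 = 240 \cdot 3 = 720$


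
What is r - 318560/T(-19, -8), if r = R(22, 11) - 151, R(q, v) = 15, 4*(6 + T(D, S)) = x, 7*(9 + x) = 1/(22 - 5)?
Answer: 75550312/1963 ≈ 38487.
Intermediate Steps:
x = -1070/119 (x = -9 + 1/(7*(22 - 5)) = -9 + (⅐)/17 = -9 + (⅐)*(1/17) = -9 + 1/119 = -1070/119 ≈ -8.9916)
T(D, S) = -1963/238 (T(D, S) = -6 + (¼)*(-1070/119) = -6 - 535/238 = -1963/238)
r = -136 (r = 15 - 151 = -136)
r - 318560/T(-19, -8) = -136 - 318560/(-1963/238) = -136 - 318560*(-238)/1963 = -136 - 362*(-209440/1963) = -136 + 75817280/1963 = 75550312/1963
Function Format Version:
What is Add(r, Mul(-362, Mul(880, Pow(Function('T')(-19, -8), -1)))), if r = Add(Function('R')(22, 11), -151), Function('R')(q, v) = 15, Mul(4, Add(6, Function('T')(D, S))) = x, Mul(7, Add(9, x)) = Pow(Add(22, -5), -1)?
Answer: Rational(75550312, 1963) ≈ 38487.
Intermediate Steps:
x = Rational(-1070, 119) (x = Add(-9, Mul(Rational(1, 7), Pow(Add(22, -5), -1))) = Add(-9, Mul(Rational(1, 7), Pow(17, -1))) = Add(-9, Mul(Rational(1, 7), Rational(1, 17))) = Add(-9, Rational(1, 119)) = Rational(-1070, 119) ≈ -8.9916)
Function('T')(D, S) = Rational(-1963, 238) (Function('T')(D, S) = Add(-6, Mul(Rational(1, 4), Rational(-1070, 119))) = Add(-6, Rational(-535, 238)) = Rational(-1963, 238))
r = -136 (r = Add(15, -151) = -136)
Add(r, Mul(-362, Mul(880, Pow(Function('T')(-19, -8), -1)))) = Add(-136, Mul(-362, Mul(880, Pow(Rational(-1963, 238), -1)))) = Add(-136, Mul(-362, Mul(880, Rational(-238, 1963)))) = Add(-136, Mul(-362, Rational(-209440, 1963))) = Add(-136, Rational(75817280, 1963)) = Rational(75550312, 1963)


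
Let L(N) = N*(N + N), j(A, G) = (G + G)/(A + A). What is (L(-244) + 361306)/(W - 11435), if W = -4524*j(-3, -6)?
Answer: -480378/20483 ≈ -23.453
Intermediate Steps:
j(A, G) = G/A (j(A, G) = (2*G)/((2*A)) = (2*G)*(1/(2*A)) = G/A)
L(N) = 2*N² (L(N) = N*(2*N) = 2*N²)
W = -9048 (W = -(-27144)/(-3) = -(-27144)*(-1)/3 = -4524*2 = -9048)
(L(-244) + 361306)/(W - 11435) = (2*(-244)² + 361306)/(-9048 - 11435) = (2*59536 + 361306)/(-20483) = (119072 + 361306)*(-1/20483) = 480378*(-1/20483) = -480378/20483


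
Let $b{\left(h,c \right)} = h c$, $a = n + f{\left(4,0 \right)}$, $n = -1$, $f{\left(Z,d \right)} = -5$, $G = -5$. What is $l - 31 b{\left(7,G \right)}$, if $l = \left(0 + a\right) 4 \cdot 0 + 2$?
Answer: $1087$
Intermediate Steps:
$a = -6$ ($a = -1 - 5 = -6$)
$l = 2$ ($l = \left(0 - 6\right) 4 \cdot 0 + 2 = \left(-6\right) 4 \cdot 0 + 2 = \left(-24\right) 0 + 2 = 0 + 2 = 2$)
$b{\left(h,c \right)} = c h$
$l - 31 b{\left(7,G \right)} = 2 - 31 \left(\left(-5\right) 7\right) = 2 - -1085 = 2 + 1085 = 1087$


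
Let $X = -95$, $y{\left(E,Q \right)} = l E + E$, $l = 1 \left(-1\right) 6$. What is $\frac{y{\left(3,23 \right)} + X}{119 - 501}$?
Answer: $\frac{55}{191} \approx 0.28796$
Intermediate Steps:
$l = -6$ ($l = \left(-1\right) 6 = -6$)
$y{\left(E,Q \right)} = - 5 E$ ($y{\left(E,Q \right)} = - 6 E + E = - 5 E$)
$\frac{y{\left(3,23 \right)} + X}{119 - 501} = \frac{\left(-5\right) 3 - 95}{119 - 501} = \frac{-15 - 95}{-382} = \left(-110\right) \left(- \frac{1}{382}\right) = \frac{55}{191}$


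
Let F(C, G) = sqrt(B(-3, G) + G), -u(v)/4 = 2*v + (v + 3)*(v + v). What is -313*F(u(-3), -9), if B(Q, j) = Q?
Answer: -626*I*sqrt(3) ≈ -1084.3*I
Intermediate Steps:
u(v) = -8*v - 8*v*(3 + v) (u(v) = -4*(2*v + (v + 3)*(v + v)) = -4*(2*v + (3 + v)*(2*v)) = -4*(2*v + 2*v*(3 + v)) = -8*v - 8*v*(3 + v))
F(C, G) = sqrt(-3 + G)
-313*F(u(-3), -9) = -313*sqrt(-3 - 9) = -626*I*sqrt(3)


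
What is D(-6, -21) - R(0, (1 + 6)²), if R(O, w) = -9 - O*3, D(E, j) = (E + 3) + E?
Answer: 0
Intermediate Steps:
D(E, j) = 3 + 2*E (D(E, j) = (3 + E) + E = 3 + 2*E)
R(O, w) = -9 - 3*O
D(-6, -21) - R(0, (1 + 6)²) = (3 + 2*(-6)) - (-9 - 3*0) = (3 - 12) - (-9 + 0) = -9 - 1*(-9) = -9 + 9 = 0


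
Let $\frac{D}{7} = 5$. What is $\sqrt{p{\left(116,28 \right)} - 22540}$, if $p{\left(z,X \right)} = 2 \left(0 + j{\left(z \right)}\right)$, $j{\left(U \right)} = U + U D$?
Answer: $2 i \sqrt{3547} \approx 119.11 i$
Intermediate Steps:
$D = 35$ ($D = 7 \cdot 5 = 35$)
$j{\left(U \right)} = 36 U$ ($j{\left(U \right)} = U + U 35 = U + 35 U = 36 U$)
$p{\left(z,X \right)} = 72 z$ ($p{\left(z,X \right)} = 2 \left(0 + 36 z\right) = 2 \cdot 36 z = 72 z$)
$\sqrt{p{\left(116,28 \right)} - 22540} = \sqrt{72 \cdot 116 - 22540} = \sqrt{8352 - 22540} = \sqrt{-14188} = 2 i \sqrt{3547}$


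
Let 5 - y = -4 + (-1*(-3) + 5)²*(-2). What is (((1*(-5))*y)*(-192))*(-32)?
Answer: -4208640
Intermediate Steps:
y = 137 (y = 5 - (-4 + (-1*(-3) + 5)²*(-2)) = 5 - (-4 + (3 + 5)²*(-2)) = 5 - (-4 + 8²*(-2)) = 5 - (-4 + 64*(-2)) = 5 - (-4 - 128) = 5 - 1*(-132) = 5 + 132 = 137)
(((1*(-5))*y)*(-192))*(-32) = (((1*(-5))*137)*(-192))*(-32) = (-5*137*(-192))*(-32) = -685*(-192)*(-32) = 131520*(-32) = -4208640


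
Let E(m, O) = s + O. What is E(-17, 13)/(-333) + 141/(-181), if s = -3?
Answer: -48763/60273 ≈ -0.80904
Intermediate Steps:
E(m, O) = -3 + O
E(-17, 13)/(-333) + 141/(-181) = (-3 + 13)/(-333) + 141/(-181) = 10*(-1/333) + 141*(-1/181) = -10/333 - 141/181 = -48763/60273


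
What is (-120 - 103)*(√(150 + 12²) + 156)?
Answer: -34788 - 1561*√6 ≈ -38612.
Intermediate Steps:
(-120 - 103)*(√(150 + 12²) + 156) = -223*(√(150 + 144) + 156) = -223*(√294 + 156) = -223*(7*√6 + 156) = -223*(156 + 7*√6) = -34788 - 1561*√6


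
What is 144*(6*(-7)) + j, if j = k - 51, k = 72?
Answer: -6027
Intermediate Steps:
j = 21 (j = 72 - 51 = 21)
144*(6*(-7)) + j = 144*(6*(-7)) + 21 = 144*(-42) + 21 = -6048 + 21 = -6027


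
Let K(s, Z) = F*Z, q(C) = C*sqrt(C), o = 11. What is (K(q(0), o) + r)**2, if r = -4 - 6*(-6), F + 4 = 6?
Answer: 2916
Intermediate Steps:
F = 2 (F = -4 + 6 = 2)
q(C) = C**(3/2)
K(s, Z) = 2*Z
r = 32 (r = -4 + 36 = 32)
(K(q(0), o) + r)**2 = (2*11 + 32)**2 = (22 + 32)**2 = 54**2 = 2916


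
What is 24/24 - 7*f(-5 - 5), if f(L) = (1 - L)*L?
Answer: 771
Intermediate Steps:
f(L) = L*(1 - L)
24/24 - 7*f(-5 - 5) = 24/24 - 7*(-5 - 5)*(1 - (-5 - 5)) = 24*(1/24) - 7*(-10*(1 - 1*(-10))) = 1 - 7*(-10*(1 + 10)) = 1 - 7*(-10*11) = 1 - (-770) = 1 - 7*(-110) = 1 + 770 = 771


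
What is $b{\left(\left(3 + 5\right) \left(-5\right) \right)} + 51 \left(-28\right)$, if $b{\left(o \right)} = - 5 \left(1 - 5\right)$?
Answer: $-1408$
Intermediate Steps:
$b{\left(o \right)} = 20$ ($b{\left(o \right)} = \left(-5\right) \left(-4\right) = 20$)
$b{\left(\left(3 + 5\right) \left(-5\right) \right)} + 51 \left(-28\right) = 20 + 51 \left(-28\right) = 20 - 1428 = -1408$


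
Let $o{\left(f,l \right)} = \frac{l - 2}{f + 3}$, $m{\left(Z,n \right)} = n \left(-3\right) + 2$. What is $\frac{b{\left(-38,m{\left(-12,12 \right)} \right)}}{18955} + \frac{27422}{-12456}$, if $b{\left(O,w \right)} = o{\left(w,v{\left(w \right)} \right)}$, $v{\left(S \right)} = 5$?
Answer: $- \frac{8056670839}{3659603940} \approx -2.2015$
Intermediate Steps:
$m{\left(Z,n \right)} = 2 - 3 n$ ($m{\left(Z,n \right)} = - 3 n + 2 = 2 - 3 n$)
$o{\left(f,l \right)} = \frac{-2 + l}{3 + f}$
$b{\left(O,w \right)} = \frac{3}{3 + w}$ ($b{\left(O,w \right)} = \frac{-2 + 5}{3 + w} = \frac{1}{3 + w} 3 = \frac{3}{3 + w}$)
$\frac{b{\left(-38,m{\left(-12,12 \right)} \right)}}{18955} + \frac{27422}{-12456} = \frac{3 \frac{1}{3 + \left(2 - 36\right)}}{18955} + \frac{27422}{-12456} = \frac{3}{3 + \left(2 - 36\right)} \frac{1}{18955} + 27422 \left(- \frac{1}{12456}\right) = \frac{3}{3 - 34} \cdot \frac{1}{18955} - \frac{13711}{6228} = \frac{3}{-31} \cdot \frac{1}{18955} - \frac{13711}{6228} = 3 \left(- \frac{1}{31}\right) \frac{1}{18955} - \frac{13711}{6228} = \left(- \frac{3}{31}\right) \frac{1}{18955} - \frac{13711}{6228} = - \frac{3}{587605} - \frac{13711}{6228} = - \frac{8056670839}{3659603940}$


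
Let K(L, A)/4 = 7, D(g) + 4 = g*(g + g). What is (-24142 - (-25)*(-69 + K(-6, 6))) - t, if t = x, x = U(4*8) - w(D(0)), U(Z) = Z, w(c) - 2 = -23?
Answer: -25220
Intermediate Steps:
D(g) = -4 + 2*g**2 (D(g) = -4 + g*(g + g) = -4 + g*(2*g) = -4 + 2*g**2)
w(c) = -21 (w(c) = 2 - 23 = -21)
K(L, A) = 28 (K(L, A) = 4*7 = 28)
x = 53 (x = 4*8 - 1*(-21) = 32 + 21 = 53)
t = 53
(-24142 - (-25)*(-69 + K(-6, 6))) - t = (-24142 - (-25)*(-69 + 28)) - 1*53 = (-24142 - (-25)*(-41)) - 53 = (-24142 - 1*1025) - 53 = (-24142 - 1025) - 53 = -25167 - 53 = -25220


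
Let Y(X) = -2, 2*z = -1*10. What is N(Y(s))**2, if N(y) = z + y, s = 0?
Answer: 49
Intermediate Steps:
z = -5 (z = (-1*10)/2 = (1/2)*(-10) = -5)
N(y) = -5 + y
N(Y(s))**2 = (-5 - 2)**2 = (-7)**2 = 49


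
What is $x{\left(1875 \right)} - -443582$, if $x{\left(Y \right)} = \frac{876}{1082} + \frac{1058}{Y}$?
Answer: $\frac{449959884878}{1014375} \approx 4.4358 \cdot 10^{5}$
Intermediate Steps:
$x{\left(Y \right)} = \frac{438}{541} + \frac{1058}{Y}$ ($x{\left(Y \right)} = 876 \cdot \frac{1}{1082} + \frac{1058}{Y} = \frac{438}{541} + \frac{1058}{Y}$)
$x{\left(1875 \right)} - -443582 = \left(\frac{438}{541} + \frac{1058}{1875}\right) - -443582 = \left(\frac{438}{541} + 1058 \cdot \frac{1}{1875}\right) + 443582 = \left(\frac{438}{541} + \frac{1058}{1875}\right) + 443582 = \frac{1393628}{1014375} + 443582 = \frac{449959884878}{1014375}$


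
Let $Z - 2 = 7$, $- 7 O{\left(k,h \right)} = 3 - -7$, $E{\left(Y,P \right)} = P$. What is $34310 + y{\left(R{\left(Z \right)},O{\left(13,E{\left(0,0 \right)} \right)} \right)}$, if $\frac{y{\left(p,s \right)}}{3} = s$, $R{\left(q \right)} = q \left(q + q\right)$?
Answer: $\frac{240140}{7} \approx 34306.0$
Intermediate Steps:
$O{\left(k,h \right)} = - \frac{10}{7}$ ($O{\left(k,h \right)} = - \frac{3 - -7}{7} = - \frac{3 + 7}{7} = \left(- \frac{1}{7}\right) 10 = - \frac{10}{7}$)
$Z = 9$ ($Z = 2 + 7 = 9$)
$R{\left(q \right)} = 2 q^{2}$ ($R{\left(q \right)} = q 2 q = 2 q^{2}$)
$y{\left(p,s \right)} = 3 s$
$34310 + y{\left(R{\left(Z \right)},O{\left(13,E{\left(0,0 \right)} \right)} \right)} = 34310 + 3 \left(- \frac{10}{7}\right) = 34310 - \frac{30}{7} = \frac{240140}{7}$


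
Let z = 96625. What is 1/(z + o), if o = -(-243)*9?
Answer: 1/98812 ≈ 1.0120e-5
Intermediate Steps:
o = 2187 (o = -1*(-2187) = 2187)
1/(z + o) = 1/(96625 + 2187) = 1/98812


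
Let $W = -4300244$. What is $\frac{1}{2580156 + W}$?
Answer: $- \frac{1}{1720088} \approx -5.8137 \cdot 10^{-7}$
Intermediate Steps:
$\frac{1}{2580156 + W} = \frac{1}{2580156 - 4300244} = \frac{1}{-1720088} = - \frac{1}{1720088}$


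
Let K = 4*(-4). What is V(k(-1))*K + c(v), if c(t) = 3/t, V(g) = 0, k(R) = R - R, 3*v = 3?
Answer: 3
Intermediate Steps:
v = 1 (v = (⅓)*3 = 1)
k(R) = 0
K = -16
V(k(-1))*K + c(v) = 0*(-16) + 3/1 = 0 + 3*1 = 0 + 3 = 3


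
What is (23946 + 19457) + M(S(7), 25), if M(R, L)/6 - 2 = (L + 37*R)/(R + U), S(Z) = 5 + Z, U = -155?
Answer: 6205531/143 ≈ 43395.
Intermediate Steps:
M(R, L) = 12 + 6*(L + 37*R)/(-155 + R) (M(R, L) = 12 + 6*((L + 37*R)/(R - 155)) = 12 + 6*((L + 37*R)/(-155 + R)) = 12 + 6*(L + 37*R)/(-155 + R))
(23946 + 19457) + M(S(7), 25) = (23946 + 19457) + 6*(-310 + 25 + 39*(5 + 7))/(-155 + (5 + 7)) = 43403 + 6*(-310 + 25 + 39*12)/(-155 + 12) = 43403 + 6*(-310 + 25 + 468)/(-143) = 43403 + 6*(-1/143)*183 = 43403 - 1098/143 = 6205531/143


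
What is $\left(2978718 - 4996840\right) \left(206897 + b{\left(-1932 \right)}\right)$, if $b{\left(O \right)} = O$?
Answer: $-413644375730$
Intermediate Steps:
$\left(2978718 - 4996840\right) \left(206897 + b{\left(-1932 \right)}\right) = \left(2978718 - 4996840\right) \left(206897 - 1932\right) = \left(-2018122\right) 204965 = -413644375730$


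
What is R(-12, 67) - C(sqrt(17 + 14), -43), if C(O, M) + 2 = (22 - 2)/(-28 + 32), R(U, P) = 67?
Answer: 64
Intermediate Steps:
C(O, M) = 3 (C(O, M) = -2 + (22 - 2)/(-28 + 32) = -2 + 20/4 = -2 + 20*(1/4) = -2 + 5 = 3)
R(-12, 67) - C(sqrt(17 + 14), -43) = 67 - 1*3 = 67 - 3 = 64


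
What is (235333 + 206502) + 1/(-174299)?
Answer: 77011398664/174299 ≈ 4.4184e+5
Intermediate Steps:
(235333 + 206502) + 1/(-174299) = 441835 - 1/174299 = 77011398664/174299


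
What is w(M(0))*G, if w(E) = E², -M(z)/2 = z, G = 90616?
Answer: 0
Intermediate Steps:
M(z) = -2*z
w(M(0))*G = (-2*0)²*90616 = 0²*90616 = 0*90616 = 0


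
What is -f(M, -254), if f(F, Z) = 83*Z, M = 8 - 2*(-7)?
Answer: 21082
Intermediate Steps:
M = 22 (M = 8 + 14 = 22)
-f(M, -254) = -83*(-254) = -1*(-21082) = 21082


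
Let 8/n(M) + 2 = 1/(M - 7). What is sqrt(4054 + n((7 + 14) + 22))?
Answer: sqrt(20415766)/71 ≈ 63.639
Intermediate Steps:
n(M) = 8/(-2 + 1/(-7 + M)) (n(M) = 8/(-2 + 1/(M - 7)) = 8/(-2 + 1/(-7 + M)))
sqrt(4054 + n((7 + 14) + 22)) = sqrt(4054 + 8*(7 - ((7 + 14) + 22))/(-15 + 2*((7 + 14) + 22))) = sqrt(4054 + 8*(7 - (21 + 22))/(-15 + 2*(21 + 22))) = sqrt(4054 + 8*(7 - 1*43)/(-15 + 2*43)) = sqrt(4054 + 8*(7 - 43)/(-15 + 86)) = sqrt(4054 + 8*(-36)/71) = sqrt(4054 + 8*(1/71)*(-36)) = sqrt(4054 - 288/71) = sqrt(287546/71) = sqrt(20415766)/71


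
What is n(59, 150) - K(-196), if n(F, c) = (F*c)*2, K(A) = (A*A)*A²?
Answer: -1475771356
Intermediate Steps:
K(A) = A⁴ (K(A) = A²*A² = A⁴)
n(F, c) = 2*F*c
n(59, 150) - K(-196) = 2*59*150 - 1*(-196)⁴ = 17700 - 1*1475789056 = 17700 - 1475789056 = -1475771356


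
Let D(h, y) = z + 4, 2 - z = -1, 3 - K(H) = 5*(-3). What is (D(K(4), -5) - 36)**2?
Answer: 841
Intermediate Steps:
K(H) = 18 (K(H) = 3 - 5*(-3) = 3 - 1*(-15) = 3 + 15 = 18)
z = 3 (z = 2 - 1*(-1) = 2 + 1 = 3)
D(h, y) = 7 (D(h, y) = 3 + 4 = 7)
(D(K(4), -5) - 36)**2 = (7 - 36)**2 = (-29)**2 = 841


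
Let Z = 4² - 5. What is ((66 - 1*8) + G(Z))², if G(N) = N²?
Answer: 32041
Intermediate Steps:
Z = 11 (Z = 16 - 5 = 11)
((66 - 1*8) + G(Z))² = ((66 - 1*8) + 11²)² = ((66 - 8) + 121)² = (58 + 121)² = 179² = 32041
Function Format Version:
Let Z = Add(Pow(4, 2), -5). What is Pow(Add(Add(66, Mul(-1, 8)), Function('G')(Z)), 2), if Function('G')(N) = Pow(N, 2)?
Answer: 32041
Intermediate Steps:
Z = 11 (Z = Add(16, -5) = 11)
Pow(Add(Add(66, Mul(-1, 8)), Function('G')(Z)), 2) = Pow(Add(Add(66, Mul(-1, 8)), Pow(11, 2)), 2) = Pow(Add(Add(66, -8), 121), 2) = Pow(Add(58, 121), 2) = Pow(179, 2) = 32041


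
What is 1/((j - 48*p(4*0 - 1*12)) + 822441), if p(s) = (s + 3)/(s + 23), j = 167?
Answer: 11/9049120 ≈ 1.2156e-6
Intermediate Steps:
p(s) = (3 + s)/(23 + s)
1/((j - 48*p(4*0 - 1*12)) + 822441) = 1/((167 - 48*(3 + (4*0 - 1*12))/(23 + (4*0 - 1*12))) + 822441) = 1/((167 - 48*(3 + (0 - 12))/(23 + (0 - 12))) + 822441) = 1/((167 - 48*(3 - 12)/(23 - 12)) + 822441) = 1/((167 - 48*(-9)/11) + 822441) = 1/((167 - 48*(-9/11)) + 822441) = 1/((167 + 432/11) + 822441) = 1/(2269/11 + 822441) = 1/(9049120/11) = 11/9049120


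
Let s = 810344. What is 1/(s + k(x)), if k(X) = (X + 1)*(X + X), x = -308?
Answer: 1/999456 ≈ 1.0005e-6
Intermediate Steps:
k(X) = 2*X*(1 + X) (k(X) = (1 + X)*(2*X) = 2*X*(1 + X))
1/(s + k(x)) = 1/(810344 + 2*(-308)*(1 - 308)) = 1/(810344 + 2*(-308)*(-307)) = 1/(810344 + 189112) = 1/999456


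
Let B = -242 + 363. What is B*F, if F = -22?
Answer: -2662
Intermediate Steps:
B = 121
B*F = 121*(-22) = -2662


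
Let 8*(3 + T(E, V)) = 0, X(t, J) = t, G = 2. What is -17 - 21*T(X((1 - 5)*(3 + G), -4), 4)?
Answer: 46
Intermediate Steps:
T(E, V) = -3 (T(E, V) = -3 + (1/8)*0 = -3 + 0 = -3)
-17 - 21*T(X((1 - 5)*(3 + G), -4), 4) = -17 - 21*(-3) = -17 + 63 = 46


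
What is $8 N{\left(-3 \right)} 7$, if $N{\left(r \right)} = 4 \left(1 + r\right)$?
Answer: $-448$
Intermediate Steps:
$N{\left(r \right)} = 4 + 4 r$
$8 N{\left(-3 \right)} 7 = 8 \left(4 + 4 \left(-3\right)\right) 7 = 8 \left(4 - 12\right) 7 = 8 \left(-8\right) 7 = \left(-64\right) 7 = -448$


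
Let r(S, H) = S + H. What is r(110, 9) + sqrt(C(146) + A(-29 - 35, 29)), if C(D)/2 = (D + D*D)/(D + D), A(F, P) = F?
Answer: 119 + sqrt(83) ≈ 128.11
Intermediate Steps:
r(S, H) = H + S
C(D) = (D + D**2)/D (C(D) = 2*((D + D*D)/(D + D)) = 2*((D + D**2)/((2*D))) = 2*((D + D**2)*(1/(2*D))) = 2*((D + D**2)/(2*D)) = (D + D**2)/D)
r(110, 9) + sqrt(C(146) + A(-29 - 35, 29)) = (9 + 110) + sqrt((1 + 146) + (-29 - 35)) = 119 + sqrt(147 - 64) = 119 + sqrt(83)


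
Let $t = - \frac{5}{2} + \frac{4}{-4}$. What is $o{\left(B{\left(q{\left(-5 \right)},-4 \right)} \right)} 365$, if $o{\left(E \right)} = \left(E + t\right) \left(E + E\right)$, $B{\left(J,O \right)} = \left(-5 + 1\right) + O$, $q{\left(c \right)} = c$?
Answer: $67160$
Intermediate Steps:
$t = - \frac{7}{2}$ ($t = \left(-5\right) \frac{1}{2} + 4 \left(- \frac{1}{4}\right) = - \frac{5}{2} - 1 = - \frac{7}{2} \approx -3.5$)
$B{\left(J,O \right)} = -4 + O$
$o{\left(E \right)} = 2 E \left(- \frac{7}{2} + E\right)$ ($o{\left(E \right)} = \left(E - \frac{7}{2}\right) \left(E + E\right) = \left(- \frac{7}{2} + E\right) 2 E = 2 E \left(- \frac{7}{2} + E\right)$)
$o{\left(B{\left(q{\left(-5 \right)},-4 \right)} \right)} 365 = \left(-4 - 4\right) \left(-7 + 2 \left(-4 - 4\right)\right) 365 = - 8 \left(-7 + 2 \left(-8\right)\right) 365 = - 8 \left(-7 - 16\right) 365 = \left(-8\right) \left(-23\right) 365 = 184 \cdot 365 = 67160$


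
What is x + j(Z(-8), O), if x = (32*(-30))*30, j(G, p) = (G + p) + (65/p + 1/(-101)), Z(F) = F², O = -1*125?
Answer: -72875363/2525 ≈ -28862.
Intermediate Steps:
O = -125
j(G, p) = -1/101 + G + p + 65/p (j(G, p) = (G + p) + (65/p + 1*(-1/101)) = (G + p) + (65/p - 1/101) = (G + p) + (-1/101 + 65/p) = -1/101 + G + p + 65/p)
x = -28800 (x = -960*30 = -28800)
x + j(Z(-8), O) = -28800 + (-1/101 + (-8)² - 125 + 65/(-125)) = -28800 + (-1/101 + 64 - 125 + 65*(-1/125)) = -28800 + (-1/101 + 64 - 125 - 13/25) = -28800 - 155363/2525 = -72875363/2525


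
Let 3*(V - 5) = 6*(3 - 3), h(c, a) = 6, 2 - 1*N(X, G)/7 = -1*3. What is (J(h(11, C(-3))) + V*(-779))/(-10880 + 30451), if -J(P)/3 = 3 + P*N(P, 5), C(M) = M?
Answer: -4534/19571 ≈ -0.23167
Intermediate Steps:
N(X, G) = 35 (N(X, G) = 14 - (-7)*3 = 14 - 7*(-3) = 14 + 21 = 35)
J(P) = -9 - 105*P (J(P) = -3*(3 + P*35) = -3*(3 + 35*P) = -9 - 105*P)
V = 5 (V = 5 + (6*(3 - 3))/3 = 5 + (6*0)/3 = 5 + (⅓)*0 = 5 + 0 = 5)
(J(h(11, C(-3))) + V*(-779))/(-10880 + 30451) = ((-9 - 105*6) + 5*(-779))/(-10880 + 30451) = ((-9 - 630) - 3895)/19571 = (-639 - 3895)*(1/19571) = -4534*1/19571 = -4534/19571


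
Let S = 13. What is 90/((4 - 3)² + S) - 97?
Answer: -634/7 ≈ -90.571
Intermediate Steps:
90/((4 - 3)² + S) - 97 = 90/((4 - 3)² + 13) - 97 = 90/(1² + 13) - 97 = 90/(1 + 13) - 97 = 90/14 - 97 = (1/14)*90 - 97 = 45/7 - 97 = -634/7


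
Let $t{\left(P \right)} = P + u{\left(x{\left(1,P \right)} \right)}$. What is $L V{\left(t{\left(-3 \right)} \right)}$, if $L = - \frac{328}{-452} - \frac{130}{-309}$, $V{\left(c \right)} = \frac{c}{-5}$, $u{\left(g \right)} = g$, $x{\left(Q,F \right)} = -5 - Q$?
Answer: $\frac{120084}{58195} \approx 2.0635$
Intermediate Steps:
$t{\left(P \right)} = -6 + P$ ($t{\left(P \right)} = P - 6 = -6 + P$)
$V{\left(c \right)} = - \frac{c}{5}$ ($V{\left(c \right)} = c \left(- \frac{1}{5}\right) = - \frac{c}{5}$)
$L = \frac{40028}{34917}$ ($L = \left(-328\right) \left(- \frac{1}{452}\right) - - \frac{130}{309} = \frac{82}{113} + \frac{130}{309} = \frac{40028}{34917} \approx 1.1464$)
$L V{\left(t{\left(-3 \right)} \right)} = \frac{40028 \left(- \frac{-6 - 3}{5}\right)}{34917} = \frac{40028 \left(\left(- \frac{1}{5}\right) \left(-9\right)\right)}{34917} = \frac{40028}{34917} \cdot \frac{9}{5} = \frac{120084}{58195}$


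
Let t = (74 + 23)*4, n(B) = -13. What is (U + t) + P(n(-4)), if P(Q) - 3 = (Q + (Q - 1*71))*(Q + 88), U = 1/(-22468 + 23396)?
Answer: -6388351/928 ≈ -6884.0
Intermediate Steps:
U = 1/928 ≈ 0.0010776
t = 388 (t = 97*4 = 388)
P(Q) = 3 + (-71 + 2*Q)*(88 + Q) (P(Q) = 3 + (Q + (Q - 1*71))*(Q + 88) = 3 + (Q + (Q - 71))*(88 + Q) = 3 + (Q + (-71 + Q))*(88 + Q) = 3 + (-71 + 2*Q)*(88 + Q))
(U + t) + P(n(-4)) = (1/928 + 388) + (-6245 + 2*(-13)**2 + 105*(-13)) = 360065/928 + (-6245 + 2*169 - 1365) = 360065/928 + (-6245 + 338 - 1365) = 360065/928 - 7272 = -6388351/928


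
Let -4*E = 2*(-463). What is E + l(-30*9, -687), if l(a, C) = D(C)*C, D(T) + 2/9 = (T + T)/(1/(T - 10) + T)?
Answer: -710955629/718260 ≈ -989.83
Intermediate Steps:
E = 463/2 (E = -(-463)/2 = -¼*(-926) = 463/2 ≈ 231.50)
D(T) = -2/9 + 2*T/(T + 1/(-10 + T)) (D(T) = -2/9 + (T + T)/(1/(T - 10) + T) = -2/9 + (2*T)/(1/(-10 + T) + T) = -2/9 + (2*T)/(T + 1/(-10 + T)) = -2/9 + 2*T/(T + 1/(-10 + T)))
l(a, C) = 2*C*(-1 - 80*C + 8*C²)/(9*(1 + C² - 10*C)) (l(a, C) = (2*(-1 - 80*C + 8*C²)/(9*(1 + C² - 10*C)))*C = 2*C*(-1 - 80*C + 8*C²)/(9*(1 + C² - 10*C)))
E + l(-30*9, -687) = 463/2 + (2/9)*(-687)*(-1 - 80*(-687) + 8*(-687)²)/(1 + (-687)² - 10*(-687)) = 463/2 + (2/9)*(-687)*(-1 + 54960 + 8*471969)/(1 + 471969 + 6870) = 463/2 + (2/9)*(-687)*(-1 + 54960 + 3775752)/478840 = 463/2 + (2/9)*(-687)*(1/478840)*3830711 = 463/2 - 877232819/718260 = -710955629/718260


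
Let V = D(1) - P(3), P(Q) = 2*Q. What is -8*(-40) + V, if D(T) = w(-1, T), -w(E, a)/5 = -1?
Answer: 319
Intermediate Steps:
w(E, a) = 5 (w(E, a) = -5*(-1) = 5)
D(T) = 5
V = -1 (V = 5 - 2*3 = 5 - 1*6 = 5 - 6 = -1)
-8*(-40) + V = -8*(-40) - 1 = 320 - 1 = 319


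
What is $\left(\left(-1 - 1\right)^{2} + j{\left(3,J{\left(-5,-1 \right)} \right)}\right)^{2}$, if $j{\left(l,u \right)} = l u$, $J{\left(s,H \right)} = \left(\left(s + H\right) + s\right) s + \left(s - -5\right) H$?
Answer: $28561$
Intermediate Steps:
$J{\left(s,H \right)} = H \left(5 + s\right) + s \left(H + 2 s\right)$ ($J{\left(s,H \right)} = \left(\left(H + s\right) + s\right) s + \left(s + 5\right) H = \left(H + 2 s\right) s + \left(5 + s\right) H = s \left(H + 2 s\right) + H \left(5 + s\right) = H \left(5 + s\right) + s \left(H + 2 s\right)$)
$\left(\left(-1 - 1\right)^{2} + j{\left(3,J{\left(-5,-1 \right)} \right)}\right)^{2} = \left(\left(-1 - 1\right)^{2} + 3 \left(2 \left(-5\right)^{2} + 5 \left(-1\right) + 2 \left(-1\right) \left(-5\right)\right)\right)^{2} = \left(\left(-2\right)^{2} + 3 \left(2 \cdot 25 - 5 + 10\right)\right)^{2} = \left(4 + 3 \left(50 - 5 + 10\right)\right)^{2} = \left(4 + 3 \cdot 55\right)^{2} = \left(4 + 165\right)^{2} = 169^{2} = 28561$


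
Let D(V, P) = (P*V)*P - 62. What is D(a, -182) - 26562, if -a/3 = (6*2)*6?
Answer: -7181408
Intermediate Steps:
a = -216 (a = -3*6*2*6 = -36*6 = -3*72 = -216)
D(V, P) = -62 + V*P² (D(V, P) = V*P² - 62 = -62 + V*P²)
D(a, -182) - 26562 = (-62 - 216*(-182)²) - 26562 = (-62 - 216*33124) - 26562 = (-62 - 7154784) - 26562 = -7154846 - 26562 = -7181408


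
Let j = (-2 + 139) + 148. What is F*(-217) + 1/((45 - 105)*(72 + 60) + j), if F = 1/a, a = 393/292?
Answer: -53753837/333395 ≈ -161.23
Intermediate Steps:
j = 285 (j = 137 + 148 = 285)
a = 393/292 (a = 393*(1/292) = 393/292 ≈ 1.3459)
F = 292/393 (F = 1/(393/292) = 292/393 ≈ 0.74300)
F*(-217) + 1/((45 - 105)*(72 + 60) + j) = (292/393)*(-217) + 1/((45 - 105)*(72 + 60) + 285) = -63364/393 + 1/(-60*132 + 285) = -63364/393 + 1/(-7920 + 285) = -63364/393 + 1/(-7635) = -63364/393 - 1/7635 = -53753837/333395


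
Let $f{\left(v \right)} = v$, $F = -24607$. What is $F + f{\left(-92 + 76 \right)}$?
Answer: $-24623$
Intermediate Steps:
$F + f{\left(-92 + 76 \right)} = -24607 + \left(-92 + 76\right) = -24607 - 16 = -24623$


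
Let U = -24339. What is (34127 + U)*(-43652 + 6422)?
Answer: -364407240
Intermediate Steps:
(34127 + U)*(-43652 + 6422) = (34127 - 24339)*(-43652 + 6422) = 9788*(-37230) = -364407240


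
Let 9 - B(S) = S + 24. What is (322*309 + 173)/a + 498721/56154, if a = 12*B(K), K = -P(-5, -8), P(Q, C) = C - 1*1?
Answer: -908882281/2695392 ≈ -337.20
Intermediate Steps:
P(Q, C) = -1 + C (P(Q, C) = C - 1 = -1 + C)
K = 9 (K = -(-1 - 8) = -1*(-9) = 9)
B(S) = -15 - S (B(S) = 9 - (S + 24) = 9 - (24 + S) = 9 + (-24 - S) = -15 - S)
a = -288 (a = 12*(-15 - 1*9) = 12*(-15 - 9) = 12*(-24) = -288)
(322*309 + 173)/a + 498721/56154 = (322*309 + 173)/(-288) + 498721/56154 = (99498 + 173)*(-1/288) + 498721*(1/56154) = 99671*(-1/288) + 498721/56154 = -99671/288 + 498721/56154 = -908882281/2695392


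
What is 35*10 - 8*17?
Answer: 214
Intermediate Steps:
35*10 - 8*17 = 350 - 136 = 214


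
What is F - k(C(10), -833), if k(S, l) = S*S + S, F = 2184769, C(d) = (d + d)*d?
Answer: 2144569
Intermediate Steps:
C(d) = 2*d² (C(d) = (2*d)*d = 2*d²)
k(S, l) = S + S² (k(S, l) = S² + S = S + S²)
F - k(C(10), -833) = 2184769 - 2*10²*(1 + 2*10²) = 2184769 - 2*100*(1 + 2*100) = 2184769 - 200*(1 + 200) = 2184769 - 200*201 = 2184769 - 1*40200 = 2184769 - 40200 = 2144569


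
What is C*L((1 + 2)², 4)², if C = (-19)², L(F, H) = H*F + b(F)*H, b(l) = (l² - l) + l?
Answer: 46785600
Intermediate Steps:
b(l) = l²
L(F, H) = F*H + H*F² (L(F, H) = H*F + F²*H = F*H + H*F²)
C = 361
C*L((1 + 2)², 4)² = 361*((1 + 2)²*4*(1 + (1 + 2)²))² = 361*(3²*4*(1 + 3²))² = 361*(9*4*(1 + 9))² = 361*(9*4*10)² = 361*360² = 361*129600 = 46785600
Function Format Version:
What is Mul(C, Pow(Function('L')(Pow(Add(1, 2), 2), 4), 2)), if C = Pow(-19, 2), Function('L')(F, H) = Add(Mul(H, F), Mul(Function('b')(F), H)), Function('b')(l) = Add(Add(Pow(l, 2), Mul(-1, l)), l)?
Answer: 46785600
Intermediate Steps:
Function('b')(l) = Pow(l, 2)
Function('L')(F, H) = Add(Mul(F, H), Mul(H, Pow(F, 2))) (Function('L')(F, H) = Add(Mul(H, F), Mul(Pow(F, 2), H)) = Add(Mul(F, H), Mul(H, Pow(F, 2))))
C = 361
Mul(C, Pow(Function('L')(Pow(Add(1, 2), 2), 4), 2)) = Mul(361, Pow(Mul(Pow(Add(1, 2), 2), 4, Add(1, Pow(Add(1, 2), 2))), 2)) = Mul(361, Pow(Mul(Pow(3, 2), 4, Add(1, Pow(3, 2))), 2)) = Mul(361, Pow(Mul(9, 4, Add(1, 9)), 2)) = Mul(361, Pow(Mul(9, 4, 10), 2)) = Mul(361, Pow(360, 2)) = Mul(361, 129600) = 46785600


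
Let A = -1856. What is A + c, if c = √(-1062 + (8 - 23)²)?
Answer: -1856 + 3*I*√93 ≈ -1856.0 + 28.931*I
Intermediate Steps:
c = 3*I*√93 (c = √(-1062 + (-15)²) = √(-1062 + 225) = √(-837) = 3*I*√93 ≈ 28.931*I)
A + c = -1856 + 3*I*√93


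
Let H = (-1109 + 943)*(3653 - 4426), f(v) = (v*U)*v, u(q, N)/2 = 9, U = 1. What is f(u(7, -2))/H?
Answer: 162/64159 ≈ 0.0025250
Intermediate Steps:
u(q, N) = 18 (u(q, N) = 2*9 = 18)
f(v) = v² (f(v) = (v*1)*v = v*v = v²)
H = 128318 (H = -166*(-773) = 128318)
f(u(7, -2))/H = 18²/128318 = 324*(1/128318) = 162/64159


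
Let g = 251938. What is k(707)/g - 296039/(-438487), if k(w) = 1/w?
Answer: 7532930894423/11157625318406 ≈ 0.67514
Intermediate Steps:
k(707)/g - 296039/(-438487) = 1/(707*251938) - 296039/(-438487) = (1/707)*(1/251938) - 296039*(-1/438487) = 1/178120166 + 296039/438487 = 7532930894423/11157625318406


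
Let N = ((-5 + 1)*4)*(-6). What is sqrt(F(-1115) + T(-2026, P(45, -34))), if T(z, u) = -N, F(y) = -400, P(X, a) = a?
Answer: 4*I*sqrt(31) ≈ 22.271*I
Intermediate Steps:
N = 96 (N = -4*4*(-6) = -16*(-6) = 96)
T(z, u) = -96 (T(z, u) = -1*96 = -96)
sqrt(F(-1115) + T(-2026, P(45, -34))) = sqrt(-400 - 96) = sqrt(-496) = 4*I*sqrt(31)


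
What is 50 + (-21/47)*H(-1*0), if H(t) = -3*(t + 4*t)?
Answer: 50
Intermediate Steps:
H(t) = -15*t
50 + (-21/47)*H(-1*0) = 50 + (-21/47)*(-(-15)*0) = 50 + (-21*1/47)*(-15*0) = 50 - 21/47*0 = 50 + 0 = 50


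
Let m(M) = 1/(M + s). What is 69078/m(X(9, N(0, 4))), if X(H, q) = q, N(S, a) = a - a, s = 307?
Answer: 21206946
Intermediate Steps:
N(S, a) = 0
m(M) = 1/(307 + M) (m(M) = 1/(M + 307) = 1/(307 + M))
69078/m(X(9, N(0, 4))) = 69078/(1/(307 + 0)) = 69078/(1/307) = 69078*307 = 21206946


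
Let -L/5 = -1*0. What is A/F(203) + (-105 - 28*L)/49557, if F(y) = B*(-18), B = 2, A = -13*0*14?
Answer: -35/16519 ≈ -0.0021188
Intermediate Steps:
A = 0 (A = 0*14 = 0)
L = 0 (L = -(-5)*0 = -5*0 = 0)
F(y) = -36 (F(y) = 2*(-18) = -36)
A/F(203) + (-105 - 28*L)/49557 = 0/(-36) + (-105 - 28*0)/49557 = 0*(-1/36) + (-105 + 0)*(1/49557) = 0 - 105*1/49557 = 0 - 35/16519 = -35/16519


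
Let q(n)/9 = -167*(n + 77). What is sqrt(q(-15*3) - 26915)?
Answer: I*sqrt(75011) ≈ 273.88*I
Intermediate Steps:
q(n) = -115731 - 1503*n (q(n) = 9*(-167*(n + 77)) = 9*(-167*(77 + n)) = 9*(-12859 - 167*n) = -115731 - 1503*n)
sqrt(q(-15*3) - 26915) = sqrt((-115731 - (-22545)*3) - 26915) = sqrt((-115731 - 1503*(-45)) - 26915) = sqrt((-115731 + 67635) - 26915) = sqrt(-48096 - 26915) = sqrt(-75011) = I*sqrt(75011)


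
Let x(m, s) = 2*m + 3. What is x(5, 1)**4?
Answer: 28561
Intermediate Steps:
x(m, s) = 3 + 2*m
x(5, 1)**4 = (3 + 2*5)**4 = (3 + 10)**4 = 13**4 = 28561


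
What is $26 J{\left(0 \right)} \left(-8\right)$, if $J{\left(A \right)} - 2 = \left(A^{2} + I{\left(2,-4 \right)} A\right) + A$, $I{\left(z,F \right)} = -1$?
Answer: $-416$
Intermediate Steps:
$J{\left(A \right)} = 2 + A^{2}$ ($J{\left(A \right)} = 2 + \left(\left(A^{2} - A\right) + A\right) = 2 + A^{2}$)
$26 J{\left(0 \right)} \left(-8\right) = 26 \left(2 + 0^{2}\right) \left(-8\right) = 26 \left(2 + 0\right) \left(-8\right) = 26 \cdot 2 \left(-8\right) = 52 \left(-8\right) = -416$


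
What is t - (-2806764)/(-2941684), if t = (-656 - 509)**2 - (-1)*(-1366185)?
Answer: -6590073851/735421 ≈ -8961.0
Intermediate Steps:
t = -8960 (t = (-1165)**2 - 1*1366185 = 1357225 - 1366185 = -8960)
t - (-2806764)/(-2941684) = -8960 - (-2806764)/(-2941684) = -8960 - (-2806764)*(-1)/2941684 = -8960 - 1*701691/735421 = -8960 - 701691/735421 = -6590073851/735421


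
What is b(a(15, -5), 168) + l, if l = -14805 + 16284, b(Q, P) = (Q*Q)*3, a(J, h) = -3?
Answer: 1506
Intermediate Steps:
b(Q, P) = 3*Q² (b(Q, P) = Q²*3 = 3*Q²)
l = 1479
b(a(15, -5), 168) + l = 3*(-3)² + 1479 = 3*9 + 1479 = 27 + 1479 = 1506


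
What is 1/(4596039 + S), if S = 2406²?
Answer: 1/10384875 ≈ 9.6294e-8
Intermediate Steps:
S = 5788836
1/(4596039 + S) = 1/(4596039 + 5788836) = 1/10384875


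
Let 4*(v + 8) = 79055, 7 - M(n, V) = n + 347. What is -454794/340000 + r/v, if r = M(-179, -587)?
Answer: -2582724733/1919130000 ≈ -1.3458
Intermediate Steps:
M(n, V) = -340 - n (M(n, V) = 7 - (n + 347) = 7 - (347 + n) = 7 + (-347 - n) = -340 - n)
r = -161 (r = -340 - 1*(-179) = -340 + 179 = -161)
v = 79023/4 (v = -8 + (¼)*79055 = -8 + 79055/4 = 79023/4 ≈ 19756.)
-454794/340000 + r/v = -454794/340000 - 161/79023/4 = -454794*1/340000 - 161*4/79023 = -227397/170000 - 92/11289 = -2582724733/1919130000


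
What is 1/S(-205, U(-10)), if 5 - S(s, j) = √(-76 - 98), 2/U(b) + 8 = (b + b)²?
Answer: 5/199 + I*√174/199 ≈ 0.025126 + 0.066286*I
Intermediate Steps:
U(b) = 2/(-8 + 4*b²) (U(b) = 2/(-8 + (b + b)²) = 2/(-8 + (2*b)²) = 2/(-8 + 4*b²))
S(s, j) = 5 - I*√174 (S(s, j) = 5 - √(-76 - 98) = 5 - √(-174) = 5 - I*√174)
1/S(-205, U(-10)) = 1/(5 - I*√174)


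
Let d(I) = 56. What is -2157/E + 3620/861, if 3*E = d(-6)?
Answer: -766973/6888 ≈ -111.35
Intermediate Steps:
E = 56/3 (E = (⅓)*56 = 56/3 ≈ 18.667)
-2157/E + 3620/861 = -2157/56/3 + 3620/861 = -2157*3/56 + 3620*(1/861) = -6471/56 + 3620/861 = -766973/6888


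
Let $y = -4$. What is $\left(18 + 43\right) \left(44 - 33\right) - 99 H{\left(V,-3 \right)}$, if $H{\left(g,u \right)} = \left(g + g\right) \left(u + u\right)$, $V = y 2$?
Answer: $-8833$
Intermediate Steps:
$V = -8$ ($V = \left(-4\right) 2 = -8$)
$H{\left(g,u \right)} = 4 g u$ ($H{\left(g,u \right)} = 2 g 2 u = 4 g u$)
$\left(18 + 43\right) \left(44 - 33\right) - 99 H{\left(V,-3 \right)} = \left(18 + 43\right) \left(44 - 33\right) - 99 \cdot 4 \left(-8\right) \left(-3\right) = 61 \cdot 11 - 9504 = 671 - 9504 = -8833$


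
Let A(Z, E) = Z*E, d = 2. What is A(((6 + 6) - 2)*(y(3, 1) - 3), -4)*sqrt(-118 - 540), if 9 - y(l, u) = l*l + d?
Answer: 200*I*sqrt(658) ≈ 5130.3*I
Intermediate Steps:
y(l, u) = 7 - l**2 (y(l, u) = 9 - (l*l + 2) = 9 - (l**2 + 2) = 9 - (2 + l**2) = 9 + (-2 - l**2) = 7 - l**2)
A(Z, E) = E*Z
A(((6 + 6) - 2)*(y(3, 1) - 3), -4)*sqrt(-118 - 540) = (-4*((6 + 6) - 2)*((7 - 1*3**2) - 3))*sqrt(-118 - 540) = (-4*(12 - 2)*((7 - 1*9) - 3))*sqrt(-658) = (-40*((7 - 9) - 3))*(I*sqrt(658)) = (-40*(-2 - 3))*(I*sqrt(658)) = (-40*(-5))*(I*sqrt(658)) = (-4*(-50))*(I*sqrt(658)) = 200*(I*sqrt(658)) = 200*I*sqrt(658)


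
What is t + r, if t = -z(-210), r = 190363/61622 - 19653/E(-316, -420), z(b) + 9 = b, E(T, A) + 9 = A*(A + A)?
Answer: 1608979583135/7246562334 ≈ 222.03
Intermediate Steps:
E(T, A) = -9 + 2*A² (E(T, A) = -9 + A*(A + A) = -9 + A*(2*A) = -9 + 2*A²)
z(b) = -9 + b
r = 21982431989/7246562334 (r = 190363/61622 - 19653/(-9 + 2*(-420)²) = 190363*(1/61622) - 19653/(-9 + 2*176400) = 190363/61622 - 19653/(-9 + 352800) = 190363/61622 - 19653/352791 = 190363/61622 - 19653*1/352791 = 190363/61622 - 6551/117597 = 21982431989/7246562334 ≈ 3.0335)
t = 219 (t = -(-9 - 210) = -1*(-219) = 219)
t + r = 219 + 21982431989/7246562334 = 1608979583135/7246562334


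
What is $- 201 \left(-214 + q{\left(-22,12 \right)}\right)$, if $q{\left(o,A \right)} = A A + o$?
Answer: $18492$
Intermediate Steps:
$q{\left(o,A \right)} = o + A^{2}$ ($q{\left(o,A \right)} = A^{2} + o = o + A^{2}$)
$- 201 \left(-214 + q{\left(-22,12 \right)}\right) = - 201 \left(-214 - \left(22 - 12^{2}\right)\right) = - 201 \left(-214 + \left(-22 + 144\right)\right) = - 201 \left(-214 + 122\right) = \left(-201\right) \left(-92\right) = 18492$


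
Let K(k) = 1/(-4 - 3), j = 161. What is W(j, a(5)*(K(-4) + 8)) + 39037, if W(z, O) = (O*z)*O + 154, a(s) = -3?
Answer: 900512/7 ≈ 1.2864e+5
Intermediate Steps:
K(k) = -⅐ (K(k) = 1/(-7) = -⅐)
W(z, O) = 154 + z*O² (W(z, O) = z*O² + 154 = 154 + z*O²)
W(j, a(5)*(K(-4) + 8)) + 39037 = (154 + 161*(-3*(-⅐ + 8))²) + 39037 = (154 + 161*(-3*55/7)²) + 39037 = (154 + 161*(-165/7)²) + 39037 = (154 + 161*(27225/49)) + 39037 = (154 + 626175/7) + 39037 = 627253/7 + 39037 = 900512/7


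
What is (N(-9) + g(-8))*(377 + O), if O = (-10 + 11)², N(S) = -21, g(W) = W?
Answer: -10962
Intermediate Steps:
O = 1 (O = 1² = 1)
(N(-9) + g(-8))*(377 + O) = (-21 - 8)*(377 + 1) = -29*378 = -10962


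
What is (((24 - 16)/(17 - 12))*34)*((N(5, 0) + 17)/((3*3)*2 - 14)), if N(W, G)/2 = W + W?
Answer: 2516/5 ≈ 503.20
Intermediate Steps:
N(W, G) = 4*W (N(W, G) = 2*(W + W) = 2*(2*W) = 4*W)
(((24 - 16)/(17 - 12))*34)*((N(5, 0) + 17)/((3*3)*2 - 14)) = (((24 - 16)/(17 - 12))*34)*((4*5 + 17)/((3*3)*2 - 14)) = ((8/5)*34)*((20 + 17)/(9*2 - 14)) = ((8*(⅕))*34)*(37/(18 - 14)) = ((8/5)*34)*(37/4) = 272*(37*(¼))/5 = (272/5)*(37/4) = 2516/5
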